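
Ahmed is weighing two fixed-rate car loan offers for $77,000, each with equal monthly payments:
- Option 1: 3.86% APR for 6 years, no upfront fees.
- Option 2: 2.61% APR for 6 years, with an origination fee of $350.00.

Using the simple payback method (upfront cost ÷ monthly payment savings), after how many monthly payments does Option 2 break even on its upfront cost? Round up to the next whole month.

9 months

Option 1: monthly rate = 3.86%/12 = 0.0032167; payment = 77,000 × 0.0032167 / (1 − (1+0.0032167)^−72) = $1,199.77.
Option 2: at 2.61% the monthly rate is 0.0021750, so the payment is 77,000 × 0.0021750 / (1 − 1.0021750^−72) = $1,156.53.
Monthly savings = $1,199.77 − $1,156.53 = $43.24.
Break-even = $350.00 / $43.24 = 8.09 → 9 months.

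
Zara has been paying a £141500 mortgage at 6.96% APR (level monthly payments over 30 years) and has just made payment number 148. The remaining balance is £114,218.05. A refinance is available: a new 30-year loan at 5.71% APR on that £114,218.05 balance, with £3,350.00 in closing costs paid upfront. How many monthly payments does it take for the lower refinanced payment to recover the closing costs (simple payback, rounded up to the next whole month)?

13 months

Current payment = 141,500 × 6.96%/12 / (1 − (1+0.0058000)^−360) = £937.60.
Refinanced payment = 114,218.05 × 0.0047583 / (1 − (1+0.0047583)^−360) = £663.65.
Monthly savings = £937.60 − £663.65 = £273.95.
Break-even = £3,350.00 / £273.95 = 12.23 → 13 months.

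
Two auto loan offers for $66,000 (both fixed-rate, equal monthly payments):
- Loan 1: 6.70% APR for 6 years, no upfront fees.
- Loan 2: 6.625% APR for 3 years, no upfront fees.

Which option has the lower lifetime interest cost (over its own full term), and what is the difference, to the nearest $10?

Loan 1: at 6.70% the monthly rate is 0.0055833, so the payment is 66,000 × 0.0055833 / (1 − 1.0055833^−72) = $1,115.75.
Total interest on Loan 1 = 72 × $1,115.75 − $66,000 = $14,334.00.
Loan 2: monthly rate = 6.625%/12 = 0.0055208; payment = 66,000 × 0.0055208 / (1 − (1+0.0055208)^−36) = $2,026.59.
Total interest on Loan 2 = 36 × $2,026.59 − $66,000 = $6,957.24.
Loan 2 is lower by $7,376.76.

Loan 2 by $7,380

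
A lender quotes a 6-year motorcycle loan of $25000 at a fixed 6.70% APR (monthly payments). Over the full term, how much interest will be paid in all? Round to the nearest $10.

At 6.70% the monthly rate is 0.0055833, so the payment is 25,000 × 0.0055833 / (1 − 1.0055833^−72) = $422.63.
Total paid = 72 × $422.63 = $30,429.36; interest = $30,429.36 − $25,000 = $5,429.36.

$5,430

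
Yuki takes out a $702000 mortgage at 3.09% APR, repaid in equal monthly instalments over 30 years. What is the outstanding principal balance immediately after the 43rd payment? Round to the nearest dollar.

$648,136

With monthly rate i = 3.09%/12 = 0.0025750, the balance after k of n payments is P · [(1+i)^n − (1+i)^k] / [(1+i)^n − 1].
(1+0.0025750)^360 = 2.52390810 and (1+0.0025750)^43 = 1.11692870, so the balance is 702,000 × (2.52390810 − 1.11692870) / (2.52390810 − 1) = $648,135.89.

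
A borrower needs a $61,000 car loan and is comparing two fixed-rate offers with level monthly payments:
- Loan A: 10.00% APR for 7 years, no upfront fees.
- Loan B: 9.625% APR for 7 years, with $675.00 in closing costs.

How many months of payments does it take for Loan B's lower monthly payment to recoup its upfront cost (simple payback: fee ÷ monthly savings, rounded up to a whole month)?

Loan A: at 10.00% the monthly rate is 0.0083333, so the payment is 61,000 × 0.0083333 / (1 − 1.0083333^−84) = $1,012.67.
Loan B: monthly rate = 9.625%/12 = 0.0080208; payment = 61,000 × 0.0080208 / (1 − (1+0.0080208)^−84) = $1,000.89.
Monthly savings = $1,012.67 − $1,000.89 = $11.78.
Break-even = $675.00 / $11.78 = 57.30 → 58 months.

58 months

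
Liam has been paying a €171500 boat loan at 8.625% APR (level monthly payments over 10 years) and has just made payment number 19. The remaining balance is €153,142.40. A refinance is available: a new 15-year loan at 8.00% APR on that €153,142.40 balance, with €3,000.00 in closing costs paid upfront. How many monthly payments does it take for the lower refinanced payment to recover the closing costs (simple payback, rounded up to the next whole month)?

5 months

Current payment = 171,500 × 8.625%/12 / (1 − (1+0.0071875)^−120) = €2,137.84.
Refinanced payment = 153,142.40 × 0.0066667 / (1 − (1+0.0066667)^−180) = €1,463.51.
Monthly savings = €2,137.84 − €1,463.51 = €674.33.
Break-even = €3,000.00 / €674.33 = 4.45 → 5 months.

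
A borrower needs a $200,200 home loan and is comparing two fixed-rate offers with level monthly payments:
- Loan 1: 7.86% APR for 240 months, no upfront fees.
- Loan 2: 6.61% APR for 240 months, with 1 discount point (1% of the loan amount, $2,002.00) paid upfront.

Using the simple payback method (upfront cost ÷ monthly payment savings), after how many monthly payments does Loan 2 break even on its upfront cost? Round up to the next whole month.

Loan 1: at 7.86% the monthly rate is 0.0065500, so the payment is 200,200 × 0.0065500 / (1 − 1.0065500^−240) = $1,657.15.
Loan 2: at 6.61% the monthly rate is 0.0055083, so the payment is 200,200 × 0.0055083 / (1 − 1.0055083^−240) = $1,505.63.
Monthly savings = $1,657.15 − $1,505.63 = $151.52.
Break-even = $2,002.00 / $151.52 = 13.21 → 14 months.

14 months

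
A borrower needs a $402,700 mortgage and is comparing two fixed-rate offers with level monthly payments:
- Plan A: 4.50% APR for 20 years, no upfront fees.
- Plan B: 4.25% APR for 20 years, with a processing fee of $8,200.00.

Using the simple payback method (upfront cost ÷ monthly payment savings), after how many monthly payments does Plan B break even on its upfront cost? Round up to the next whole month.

152 months

Plan A: at 4.50% the monthly rate is 0.0037500, so the payment is 402,700 × 0.0037500 / (1 − 1.0037500^−240) = $2,547.68.
Plan B: monthly rate = 4.25%/12 = 0.0035417; payment = 402,700 × 0.0035417 / (1 − (1+0.0035417)^−240) = $2,493.66.
Monthly savings = $2,547.68 − $2,493.66 = $54.02.
Break-even = $8,200.00 / $54.02 = 151.80 → 152 months.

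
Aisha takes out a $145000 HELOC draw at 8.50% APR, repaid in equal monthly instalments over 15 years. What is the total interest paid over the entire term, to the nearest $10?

At 8.50% the monthly rate is 0.0070833, so the payment is 145,000 × 0.0070833 / (1 − 1.0070833^−180) = $1,427.87.
Total paid = 180 × $1,427.87 = $257,016.60; interest = $257,016.60 − $145,000 = $112,016.60.

$112,020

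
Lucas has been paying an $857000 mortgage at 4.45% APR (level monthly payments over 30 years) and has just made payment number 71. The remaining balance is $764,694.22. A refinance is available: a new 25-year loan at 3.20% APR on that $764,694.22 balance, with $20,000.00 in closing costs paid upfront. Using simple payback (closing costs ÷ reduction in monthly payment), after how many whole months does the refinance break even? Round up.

Current payment = 857,000 × 4.45%/12 / (1 − (1+0.0037083)^−360) = $4,316.87.
Refinanced payment = 764,694.22 × 0.0026667 / (1 − (1+0.0026667)^−300) = $3,706.31.
Monthly savings = $4,316.87 − $3,706.31 = $610.56.
Break-even = $20,000.00 / $610.56 = 32.76 → 33 months.

33 months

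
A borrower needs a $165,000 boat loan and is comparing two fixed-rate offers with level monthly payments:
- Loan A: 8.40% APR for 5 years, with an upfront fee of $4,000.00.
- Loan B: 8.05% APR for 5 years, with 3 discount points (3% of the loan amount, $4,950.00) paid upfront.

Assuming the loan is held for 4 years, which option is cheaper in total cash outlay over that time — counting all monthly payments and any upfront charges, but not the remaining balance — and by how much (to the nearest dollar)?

Loan A: monthly rate = 8.4%/12 = 0.0070000; payment = 165,000 × 0.0070000 / (1 − (1+0.0070000)^−60) = $3,377.28.
Loan B: at 8.05% the monthly rate is 0.0067083, so the payment is 165,000 × 0.0067083 / (1 − 1.0067083^−60) = $3,349.55.
Over 48 months: Loan A costs 48 × $3,377.28 + $4,000.00 = $166,109.44; Loan B costs 48 × $3,349.55 + $4,950.00 = $165,728.40.
Loan B is cheaper by $166,109.44 − $165,728.40 = $381.04.

Loan B by $381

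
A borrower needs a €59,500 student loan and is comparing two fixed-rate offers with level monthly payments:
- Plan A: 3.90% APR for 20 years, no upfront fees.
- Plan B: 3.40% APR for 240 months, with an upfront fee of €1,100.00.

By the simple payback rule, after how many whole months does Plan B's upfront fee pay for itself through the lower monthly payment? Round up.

Plan A: at 3.90% the monthly rate is 0.0032500, so the payment is 59,500 × 0.0032500 / (1 − 1.0032500^−240) = €357.43.
Plan B: at 3.40% the monthly rate is 0.0028333, so the payment is 59,500 × 0.0028333 / (1 − 1.0028333^−240) = €342.03.
Monthly savings = €357.43 − €342.03 = €15.40.
Break-even = €1,100.00 / €15.40 = 71.43 → 72 months.

72 months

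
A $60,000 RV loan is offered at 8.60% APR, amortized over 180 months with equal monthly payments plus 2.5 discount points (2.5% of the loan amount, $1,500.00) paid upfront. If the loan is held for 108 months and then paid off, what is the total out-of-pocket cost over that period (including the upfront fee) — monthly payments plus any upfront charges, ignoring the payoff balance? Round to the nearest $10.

$65,690

Monthly rate = 8.6%/12 = 0.0071667; payment = 60,000 × 0.0071667 / (1 − (1+0.0071667)^−180) = $594.37.
Total outlay = 108 × $594.37 + $1,500.00 = $65,691.96.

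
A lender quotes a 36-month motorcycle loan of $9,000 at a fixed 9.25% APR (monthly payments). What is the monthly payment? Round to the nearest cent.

$287.25

At 9.25% the monthly rate is 0.0077083, so the payment is 9,000 × 0.0077083 / (1 − 1.0077083^−36) = $287.25.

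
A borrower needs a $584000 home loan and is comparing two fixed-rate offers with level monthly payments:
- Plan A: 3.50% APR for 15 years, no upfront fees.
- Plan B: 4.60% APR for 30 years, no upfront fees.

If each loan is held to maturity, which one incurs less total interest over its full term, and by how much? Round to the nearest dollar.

Plan A by $326,299

Plan A: at 3.50% the monthly rate is 0.0029167, so the payment is 584,000 × 0.0029167 / (1 − 1.0029167^−180) = $4,174.91.
Total interest on Plan A = 180 × $4,174.91 − $584,000 = $167,483.80.
Plan B: at 4.60% the monthly rate is 0.0038333, so the payment is 584,000 × 0.0038333 / (1 − 1.0038333^−360) = $2,993.84.
Total interest on Plan B = 360 × $2,993.84 − $584,000 = $493,782.40.
Plan A is lower by $326,298.60.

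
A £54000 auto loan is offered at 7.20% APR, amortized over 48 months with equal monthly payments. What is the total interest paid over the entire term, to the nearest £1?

Monthly rate = 7.2%/12 = 0.0060000; payment = 54,000 × 0.0060000 / (1 − (1+0.0060000)^−48) = £1,298.11.
Total paid = 48 × £1,298.11 = £62,309.28; interest = £62,309.28 − £54,000 = £8,309.28.

£8,309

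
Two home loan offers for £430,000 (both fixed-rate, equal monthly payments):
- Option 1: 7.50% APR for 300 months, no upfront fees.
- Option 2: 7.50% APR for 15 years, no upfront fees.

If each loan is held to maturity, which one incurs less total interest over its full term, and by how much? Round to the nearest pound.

Option 2 by £235,791

Option 1: at 7.50% the monthly rate is 0.0062500, so the payment is 430,000 × 0.0062500 / (1 − 1.0062500^−300) = £3,177.66.
Total interest on Option 1 = 300 × £3,177.66 − £430,000 = £523,298.00.
Option 2: monthly rate = 7.5%/12 = 0.0062500; payment = 430,000 × 0.0062500 / (1 − (1+0.0062500)^−180) = £3,986.15.
Total interest on Option 2 = 180 × £3,986.15 − £430,000 = £287,507.00.
Option 2 is lower by £235,791.00.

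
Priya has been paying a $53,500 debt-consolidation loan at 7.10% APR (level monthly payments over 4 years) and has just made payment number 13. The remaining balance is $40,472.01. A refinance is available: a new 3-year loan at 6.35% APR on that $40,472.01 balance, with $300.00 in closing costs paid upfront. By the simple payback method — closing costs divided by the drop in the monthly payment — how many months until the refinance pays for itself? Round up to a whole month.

Current payment = 53,500 × 7.1%/12 / (1 − (1+0.0059167)^−48) = $1,283.61.
Refinanced payment = 40,472.01 × 0.0052917 / (1 − (1+0.0052917)^−36) = $1,237.67.
Monthly savings = $1,283.61 − $1,237.67 = $45.94.
Break-even = $300.00 / $45.94 = 6.53 → 7 months.

7 months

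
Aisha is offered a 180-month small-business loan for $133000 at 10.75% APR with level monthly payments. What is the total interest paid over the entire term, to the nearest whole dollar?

$135,355

Monthly rate = 10.75%/12 = 0.0089583; payment = 133,000 × 0.0089583 / (1 − (1+0.0089583)^−180) = $1,490.86.
Total paid = 180 × $1,490.86 = $268,354.80; interest = $268,354.80 − $133,000 = $135,354.80.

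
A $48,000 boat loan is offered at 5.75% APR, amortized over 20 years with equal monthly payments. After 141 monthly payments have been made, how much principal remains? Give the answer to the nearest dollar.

$26,516

With monthly rate i = 5.75%/12 = 0.0047917, the balance after k of n payments is P · [(1+i)^n − (1+i)^k] / [(1+i)^n − 1].
(1+0.0047917)^240 = 3.14953103 and (1+0.0047917)^141 = 1.96209242, so the balance is 48,000 × (3.14953103 − 1.96209242) / (3.14953103 − 1) = $26,516.04.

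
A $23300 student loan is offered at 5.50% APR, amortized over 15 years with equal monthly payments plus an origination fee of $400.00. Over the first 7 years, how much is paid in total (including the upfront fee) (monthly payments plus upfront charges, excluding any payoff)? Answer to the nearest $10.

Monthly rate = 5.5%/12 = 0.0045833; payment = 23,300 × 0.0045833 / (1 − (1+0.0045833)^−180) = $190.38.
Total outlay = 84 × $190.38 + $400.00 = $16,391.92.

$16,390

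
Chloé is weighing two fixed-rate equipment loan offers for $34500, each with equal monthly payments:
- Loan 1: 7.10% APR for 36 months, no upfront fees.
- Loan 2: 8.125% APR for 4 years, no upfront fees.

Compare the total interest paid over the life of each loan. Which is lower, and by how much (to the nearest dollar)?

Loan 1: at 7.10% the monthly rate is 0.0059167, so the payment is 34,500 × 0.0059167 / (1 − 1.0059167^−36) = $1,066.84.
Total interest on Loan 1 = 36 × $1,066.84 − $34,500 = $3,906.24.
Loan 2: monthly rate = 8.125%/12 = 0.0067708; payment = 34,500 × 0.0067708 / (1 − (1+0.0067708)^−48) = $844.27.
Total interest on Loan 2 = 48 × $844.27 − $34,500 = $6,024.96.
Loan 1 is lower by $2,118.72.

Loan 1 by $2,119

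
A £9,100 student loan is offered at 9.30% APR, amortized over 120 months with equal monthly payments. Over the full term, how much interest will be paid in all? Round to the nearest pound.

At 9.30% the monthly rate is 0.0077500, so the payment is 9,100 × 0.0077500 / (1 − 1.0077500^−120) = £116.76.
Total paid = 120 × £116.76 = £14,011.20; interest = £14,011.20 − £9,100 = £4,911.20.

£4,911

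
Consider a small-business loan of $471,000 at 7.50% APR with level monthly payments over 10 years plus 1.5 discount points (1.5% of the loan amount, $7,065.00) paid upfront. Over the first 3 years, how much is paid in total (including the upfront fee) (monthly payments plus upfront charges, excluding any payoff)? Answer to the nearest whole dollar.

$208,336

Monthly rate = 7.5%/12 = 0.0062500; payment = 471,000 × 0.0062500 / (1 − (1+0.0062500)^−120) = $5,590.85.
Total outlay = 36 × $5,590.85 + $7,065.00 = $208,335.60.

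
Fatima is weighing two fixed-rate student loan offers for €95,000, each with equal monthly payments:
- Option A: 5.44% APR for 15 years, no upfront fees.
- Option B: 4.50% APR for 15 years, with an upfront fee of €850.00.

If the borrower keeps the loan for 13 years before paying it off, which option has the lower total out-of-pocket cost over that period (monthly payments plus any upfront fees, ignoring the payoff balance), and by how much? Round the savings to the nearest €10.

Option A: at 5.44% the monthly rate is 0.0045333, so the payment is 95,000 × 0.0045333 / (1 − 1.0045333^−180) = €773.21.
Option B: monthly rate = 4.5%/12 = 0.0037500; payment = 95,000 × 0.0037500 / (1 − (1+0.0037500)^−180) = €726.74.
Over 156 months: Option A costs 156 × €773.21 = €120,620.76; Option B costs 156 × €726.74 + €850.00 = €114,221.44.
Option B is cheaper by €120,620.76 − €114,221.44 = €6,399.32.

Option B by €6,400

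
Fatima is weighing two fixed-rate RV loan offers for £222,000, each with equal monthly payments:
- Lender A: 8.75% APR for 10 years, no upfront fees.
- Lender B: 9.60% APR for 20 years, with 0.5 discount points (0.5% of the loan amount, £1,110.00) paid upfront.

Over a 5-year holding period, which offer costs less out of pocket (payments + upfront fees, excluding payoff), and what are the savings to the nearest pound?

Lender B by £40,794

Lender A: at 8.75% the monthly rate is 0.0072917, so the payment is 222,000 × 0.0072917 / (1 − 1.0072917^−120) = £2,782.25.
Lender B: at 9.60% the monthly rate is 0.0080000, so the payment is 222,000 × 0.0080000 / (1 − 1.0080000^−240) = £2,083.85.
Over 60 months: Lender A costs 60 × £2,782.25 = £166,935.00; Lender B costs 60 × £2,083.85 + £1,110.00 = £126,141.00.
Lender B is cheaper by £166,935.00 − £126,141.00 = £40,794.00.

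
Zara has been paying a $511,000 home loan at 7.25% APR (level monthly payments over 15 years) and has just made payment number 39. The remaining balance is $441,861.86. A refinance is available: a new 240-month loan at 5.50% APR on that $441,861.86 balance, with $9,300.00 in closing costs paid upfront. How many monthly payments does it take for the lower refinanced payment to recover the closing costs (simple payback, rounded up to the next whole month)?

Current payment = 511,000 × 7.25%/12 / (1 − (1+0.0060417)^−180) = $4,664.73.
Refinanced payment = 441,861.86 × 0.0045833 / (1 − (1+0.0045833)^−240) = $3,039.51.
Monthly savings = $4,664.73 − $3,039.51 = $1,625.22.
Break-even = $9,300.00 / $1,625.22 = 5.72 → 6 months.

6 months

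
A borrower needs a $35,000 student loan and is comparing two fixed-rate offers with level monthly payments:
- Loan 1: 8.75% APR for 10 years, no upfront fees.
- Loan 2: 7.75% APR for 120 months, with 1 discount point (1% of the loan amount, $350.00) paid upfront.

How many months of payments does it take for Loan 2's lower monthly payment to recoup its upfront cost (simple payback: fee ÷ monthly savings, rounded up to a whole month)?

19 months

Loan 1: monthly rate = 8.75%/12 = 0.0072917; payment = 35,000 × 0.0072917 / (1 − (1+0.0072917)^−120) = $438.64.
Loan 2: monthly rate = 7.75%/12 = 0.0064583; payment = 35,000 × 0.0064583 / (1 − (1+0.0064583)^−120) = $420.04.
Monthly savings = $438.64 − $420.04 = $18.60.
Break-even = $350.00 / $18.60 = 18.82 → 19 months.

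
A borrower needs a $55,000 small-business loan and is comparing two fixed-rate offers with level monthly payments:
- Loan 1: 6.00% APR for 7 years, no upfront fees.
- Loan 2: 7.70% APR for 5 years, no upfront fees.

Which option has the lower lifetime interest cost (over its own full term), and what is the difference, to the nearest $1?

Loan 2 by $1,052

Loan 1: monthly rate = 6%/12 = 0.0050000; payment = 55,000 × 0.0050000 / (1 − (1+0.0050000)^−84) = $803.47.
Total interest on Loan 1 = 84 × $803.47 − $55,000 = $12,491.48.
Loan 2: at 7.70% the monthly rate is 0.0064167, so the payment is 55,000 × 0.0064167 / (1 − 1.0064167^−60) = $1,107.32.
Total interest on Loan 2 = 60 × $1,107.32 − $55,000 = $11,439.20.
Loan 2 is lower by $1,052.28.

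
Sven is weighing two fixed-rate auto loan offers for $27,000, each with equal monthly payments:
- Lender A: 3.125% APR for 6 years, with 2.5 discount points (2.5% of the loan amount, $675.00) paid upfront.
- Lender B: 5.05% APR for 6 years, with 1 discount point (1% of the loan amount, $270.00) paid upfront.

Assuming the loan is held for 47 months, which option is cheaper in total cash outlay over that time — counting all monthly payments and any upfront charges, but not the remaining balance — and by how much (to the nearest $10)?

Lender A by $710

Lender A: at 3.125% the monthly rate is 0.0026042, so the payment is 27,000 × 0.0026042 / (1 − 1.0026042^−72) = $411.74.
Lender B: at 5.05% the monthly rate is 0.0042083, so the payment is 27,000 × 0.0042083 / (1 − 1.0042083^−72) = $435.46.
Over 47 months: Lender A costs 47 × $411.74 + $675.00 = $20,026.78; Lender B costs 47 × $435.46 + $270.00 = $20,736.62.
Lender A is cheaper by $20,736.62 − $20,026.78 = $709.84.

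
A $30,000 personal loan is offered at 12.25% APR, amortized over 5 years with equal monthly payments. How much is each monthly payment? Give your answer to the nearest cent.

At 12.25% the monthly rate is 0.0102083, so the payment is 30,000 × 0.0102083 / (1 − 1.0102083^−60) = $671.13.

$671.13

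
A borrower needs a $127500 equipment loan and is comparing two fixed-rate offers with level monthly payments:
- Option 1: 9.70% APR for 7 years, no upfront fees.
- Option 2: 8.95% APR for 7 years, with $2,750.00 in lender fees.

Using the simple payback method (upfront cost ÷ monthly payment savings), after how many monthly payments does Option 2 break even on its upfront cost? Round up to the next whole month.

57 months

Option 1: monthly rate = 9.7%/12 = 0.0080833; payment = 127,500 × 0.0080833 / (1 − (1+0.0080833)^−84) = $2,096.94.
Option 2: monthly rate = 8.95%/12 = 0.0074583; payment = 127,500 × 0.0074583 / (1 − (1+0.0074583)^−84) = $2,048.12.
Monthly savings = $2,096.94 − $2,048.12 = $48.82.
Break-even = $2,750.00 / $48.82 = 56.33 → 57 months.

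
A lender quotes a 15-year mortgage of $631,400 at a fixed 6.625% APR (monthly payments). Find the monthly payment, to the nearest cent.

$5,543.65

At 6.625% the monthly rate is 0.0055208, so the payment is 631,400 × 0.0055208 / (1 − 1.0055208^−180) = $5,543.65.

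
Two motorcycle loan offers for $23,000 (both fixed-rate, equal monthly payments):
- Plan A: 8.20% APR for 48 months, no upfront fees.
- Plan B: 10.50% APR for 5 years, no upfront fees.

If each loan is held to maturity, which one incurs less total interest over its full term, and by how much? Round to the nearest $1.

Plan A: monthly rate = 8.2%/12 = 0.0068333; payment = 23,000 × 0.0068333 / (1 − (1+0.0068333)^−48) = $563.66.
Total interest on Plan A = 48 × $563.66 − $23,000 = $4,055.68.
Plan B: monthly rate = 10.5%/12 = 0.0087500; payment = 23,000 × 0.0087500 / (1 − (1+0.0087500)^−60) = $494.36.
Total interest on Plan B = 60 × $494.36 − $23,000 = $6,661.60.
Plan A is lower by $2,605.92.

Plan A by $2,606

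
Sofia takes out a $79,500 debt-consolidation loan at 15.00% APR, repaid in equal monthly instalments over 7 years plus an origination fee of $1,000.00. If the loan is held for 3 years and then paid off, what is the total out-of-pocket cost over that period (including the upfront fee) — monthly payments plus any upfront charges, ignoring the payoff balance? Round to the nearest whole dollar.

Monthly rate = 15%/12 = 0.0125000; payment = 79,500 × 0.0125000 / (1 − (1+0.0125000)^−84) = $1,534.09.
Total outlay = 36 × $1,534.09 + $1,000.00 = $56,227.24.

$56,227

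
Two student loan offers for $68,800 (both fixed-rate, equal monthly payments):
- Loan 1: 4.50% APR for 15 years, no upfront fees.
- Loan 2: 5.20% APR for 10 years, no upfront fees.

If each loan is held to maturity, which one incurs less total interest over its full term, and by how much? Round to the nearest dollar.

Loan 1: monthly rate = 4.5%/12 = 0.0037500; payment = 68,800 × 0.0037500 / (1 − (1+0.0037500)^−180) = $526.32.
Total interest on Loan 1 = 180 × $526.32 − $68,800 = $25,937.60.
Loan 2: monthly rate = 5.2%/12 = 0.0043333; payment = 68,800 × 0.0043333 / (1 − (1+0.0043333)^−120) = $736.48.
Total interest on Loan 2 = 120 × $736.48 − $68,800 = $19,577.60.
Loan 2 is lower by $6,360.00.

Loan 2 by $6,360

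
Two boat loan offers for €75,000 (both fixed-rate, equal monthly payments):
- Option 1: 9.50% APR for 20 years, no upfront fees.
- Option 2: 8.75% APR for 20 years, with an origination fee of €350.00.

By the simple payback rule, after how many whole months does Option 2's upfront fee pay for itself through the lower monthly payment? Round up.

Option 1: monthly rate = 9.5%/12 = 0.0079167; payment = 75,000 × 0.0079167 / (1 − (1+0.0079167)^−240) = €699.10.
Option 2: monthly rate = 8.75%/12 = 0.0072917; payment = 75,000 × 0.0072917 / (1 − (1+0.0072917)^−240) = €662.78.
Monthly savings = €699.10 − €662.78 = €36.32.
Break-even = €350.00 / €36.32 = 9.64 → 10 months.

10 months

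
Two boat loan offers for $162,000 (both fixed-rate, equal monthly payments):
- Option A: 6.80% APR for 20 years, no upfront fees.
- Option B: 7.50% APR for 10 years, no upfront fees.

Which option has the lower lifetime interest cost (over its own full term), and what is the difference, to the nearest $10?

Option A: at 6.80% the monthly rate is 0.0056667, so the payment is 162,000 × 0.0056667 / (1 − 1.0056667^−240) = $1,236.61.
Total interest on Option A = 240 × $1,236.61 − $162,000 = $134,786.40.
Option B: monthly rate = 7.5%/12 = 0.0062500; payment = 162,000 × 0.0062500 / (1 − (1+0.0062500)^−120) = $1,922.97.
Total interest on Option B = 120 × $1,922.97 − $162,000 = $68,756.40.
Option B is lower by $66,030.00.

Option B by $66,030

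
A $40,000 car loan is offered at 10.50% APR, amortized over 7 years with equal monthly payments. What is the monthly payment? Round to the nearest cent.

$674.43

At 10.50% the monthly rate is 0.0087500, so the payment is 40,000 × 0.0087500 / (1 − 1.0087500^−84) = $674.43.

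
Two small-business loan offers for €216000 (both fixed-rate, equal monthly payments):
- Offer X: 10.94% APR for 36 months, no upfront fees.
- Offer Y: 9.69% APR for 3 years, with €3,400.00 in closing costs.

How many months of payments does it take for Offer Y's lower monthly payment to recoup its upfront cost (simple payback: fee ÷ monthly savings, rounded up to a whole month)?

Offer X: at 10.94% the monthly rate is 0.0091167, so the payment is 216,000 × 0.0091167 / (1 − 1.0091167^−36) = €7,065.43.
Offer Y: monthly rate = 9.69%/12 = 0.0080750; payment = 216,000 × 0.0080750 / (1 − (1+0.0080750)^−36) = €6,938.32.
Monthly savings = €7,065.43 − €6,938.32 = €127.11.
Break-even = €3,400.00 / €127.11 = 26.75 → 27 months.

27 months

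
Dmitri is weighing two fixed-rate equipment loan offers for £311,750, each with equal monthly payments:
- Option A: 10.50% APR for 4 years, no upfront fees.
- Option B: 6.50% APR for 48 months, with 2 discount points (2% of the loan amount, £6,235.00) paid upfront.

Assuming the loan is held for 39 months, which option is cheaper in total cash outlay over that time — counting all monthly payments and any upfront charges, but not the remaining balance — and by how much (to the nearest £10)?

Option B by £16,720

Option A: monthly rate = 10.5%/12 = 0.0087500; payment = 311,750 × 0.0087500 / (1 − (1+0.0087500)^−48) = £7,981.85.
Option B: at 6.50% the monthly rate is 0.0054167, so the payment is 311,750 × 0.0054167 / (1 − 1.0054167^−48) = £7,393.14.
Over 39 months: Option A costs 39 × £7,981.85 = £311,292.15; Option B costs 39 × £7,393.14 + £6,235.00 = £294,567.46.
Option B is cheaper by £311,292.15 − £294,567.46 = £16,724.69.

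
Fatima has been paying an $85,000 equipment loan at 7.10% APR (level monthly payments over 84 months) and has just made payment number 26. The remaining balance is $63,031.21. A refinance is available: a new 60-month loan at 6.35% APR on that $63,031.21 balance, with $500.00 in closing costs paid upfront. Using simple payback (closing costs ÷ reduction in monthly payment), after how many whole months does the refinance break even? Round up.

Current payment = 85,000 × 7.1%/12 / (1 − (1+0.0059167)^−84) = $1,287.04.
Refinanced payment = 63,031.21 × 0.0052917 / (1 − (1+0.0052917)^−60) = $1,228.85.
Monthly savings = $1,287.04 − $1,228.85 = $58.19.
Break-even = $500.00 / $58.19 = 8.59 → 9 months.

9 months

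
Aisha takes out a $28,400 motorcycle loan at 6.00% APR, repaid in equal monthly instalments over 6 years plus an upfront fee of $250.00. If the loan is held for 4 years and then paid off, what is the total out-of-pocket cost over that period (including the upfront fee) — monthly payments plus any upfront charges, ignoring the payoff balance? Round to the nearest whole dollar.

At 6.00% the monthly rate is 0.0050000, so the payment is 28,400 × 0.0050000 / (1 − 1.0050000^−72) = $470.67.
Total outlay = 48 × $470.67 + $250.00 = $22,842.16.

$22,842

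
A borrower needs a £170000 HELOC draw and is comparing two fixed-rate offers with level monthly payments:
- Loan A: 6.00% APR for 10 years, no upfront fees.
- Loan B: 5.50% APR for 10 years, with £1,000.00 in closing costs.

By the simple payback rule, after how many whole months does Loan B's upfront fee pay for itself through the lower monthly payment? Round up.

Loan A: monthly rate = 6%/12 = 0.0050000; payment = 170,000 × 0.0050000 / (1 − (1+0.0050000)^−120) = £1,887.35.
Loan B: at 5.50% the monthly rate is 0.0045833, so the payment is 170,000 × 0.0045833 / (1 − 1.0045833^−120) = £1,844.95.
Monthly savings = £1,887.35 − £1,844.95 = £42.40.
Break-even = £1,000.00 / £42.40 = 23.58 → 24 months.

24 months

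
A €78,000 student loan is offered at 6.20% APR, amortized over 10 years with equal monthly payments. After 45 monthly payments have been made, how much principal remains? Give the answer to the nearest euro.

With monthly rate i = 6.2%/12 = 0.0051667, the balance after k of n payments is P · [(1+i)^n − (1+i)^k] / [(1+i)^n − 1].
(1+0.0051667)^120 = 1.85596324 and (1+0.0051667)^45 = 1.26099543, so the balance is 78,000 × (1.85596324 − 1.26099543) / (1.85596324 − 1) = €54,216.68.

€54,217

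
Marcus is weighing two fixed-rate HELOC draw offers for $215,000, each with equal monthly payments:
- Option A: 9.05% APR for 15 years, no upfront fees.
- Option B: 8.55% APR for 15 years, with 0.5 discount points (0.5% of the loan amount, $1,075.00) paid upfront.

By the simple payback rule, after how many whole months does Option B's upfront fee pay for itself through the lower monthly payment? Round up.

Option A: monthly rate = 9.05%/12 = 0.0075417; payment = 215,000 × 0.0075417 / (1 − (1+0.0075417)^−180) = $2,187.07.
Option B: at 8.55% the monthly rate is 0.0071250, so the payment is 215,000 × 0.0071250 / (1 − 1.0071250^−180) = $2,123.50.
Monthly savings = $2,187.07 − $2,123.50 = $63.57.
Break-even = $1,075.00 / $63.57 = 16.91 → 17 months.

17 months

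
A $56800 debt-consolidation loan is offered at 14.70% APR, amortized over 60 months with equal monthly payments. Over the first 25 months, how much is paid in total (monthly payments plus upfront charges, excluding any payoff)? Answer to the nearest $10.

At 14.70% the monthly rate is 0.0122500, so the payment is 56,800 × 0.0122500 / (1 − 1.0122500^−60) = $1,342.34.
Total outlay = 25 × $1,342.34 = $33,558.50.

$33,560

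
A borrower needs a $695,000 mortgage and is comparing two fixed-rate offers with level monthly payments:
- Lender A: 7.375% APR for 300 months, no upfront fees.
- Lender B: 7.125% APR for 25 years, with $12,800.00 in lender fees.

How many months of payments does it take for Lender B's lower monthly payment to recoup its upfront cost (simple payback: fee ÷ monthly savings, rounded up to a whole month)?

Lender A: monthly rate = 7.375%/12 = 0.0061458; payment = 695,000 × 0.0061458 / (1 − (1+0.0061458)^−300) = $5,079.61.
Lender B: at 7.125% the monthly rate is 0.0059375, so the payment is 695,000 × 0.0059375 / (1 − 1.0059375^−300) = $4,967.67.
Monthly savings = $5,079.61 − $4,967.67 = $111.94.
Break-even = $12,800.00 / $111.94 = 114.35 → 115 months.

115 months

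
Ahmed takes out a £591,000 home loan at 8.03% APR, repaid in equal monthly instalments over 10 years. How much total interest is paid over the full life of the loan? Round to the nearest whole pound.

At 8.03% the monthly rate is 0.0066917, so the payment is 591,000 × 0.0066917 / (1 − 1.0066917^−120) = £7,179.83.
Total paid = 120 × £7,179.83 = £861,579.60; interest = £861,579.60 − £591,000 = £270,579.60.

£270,580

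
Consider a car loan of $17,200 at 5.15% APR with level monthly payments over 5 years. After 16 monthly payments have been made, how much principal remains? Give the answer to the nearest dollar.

$13,036

With monthly rate i = 5.15%/12 = 0.0042917, the balance after k of n payments is P · [(1+i)^n − (1+i)^k] / [(1+i)^n − 1].
(1+0.0042917)^60 = 1.29297921 and (1+0.0042917)^16 = 1.07092176, so the balance is 17,200 × (1.29297921 − 1.07092176) / (1.29297921 − 1) = $13,036.38.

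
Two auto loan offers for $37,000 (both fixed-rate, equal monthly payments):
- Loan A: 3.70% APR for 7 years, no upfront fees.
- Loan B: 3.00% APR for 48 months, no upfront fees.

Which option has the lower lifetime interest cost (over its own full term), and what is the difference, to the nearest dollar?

Loan A: at 3.70% the monthly rate is 0.0030833, so the payment is 37,000 × 0.0030833 / (1 − 1.0030833^−84) = $500.65.
Total interest on Loan A = 84 × $500.65 − $37,000 = $5,054.60.
Loan B: at 3.00% the monthly rate is 0.0025000, so the payment is 37,000 × 0.0025000 / (1 − 1.0025000^−48) = $818.97.
Total interest on Loan B = 48 × $818.97 − $37,000 = $2,310.56.
Loan B is lower by $2,744.04.

Loan B by $2,744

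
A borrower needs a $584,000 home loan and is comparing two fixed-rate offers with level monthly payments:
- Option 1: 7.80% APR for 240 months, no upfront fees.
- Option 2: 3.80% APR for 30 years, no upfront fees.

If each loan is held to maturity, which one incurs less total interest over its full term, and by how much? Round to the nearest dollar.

Option 2 by $175,340

Option 1: at 7.80% the monthly rate is 0.0065000, so the payment is 584,000 × 0.0065000 / (1 − 1.0065000^−240) = $4,812.37.
Total interest on Option 1 = 240 × $4,812.37 − $584,000 = $570,968.80.
Option 2: at 3.80% the monthly rate is 0.0031667, so the payment is 584,000 × 0.0031667 / (1 − 1.0031667^−360) = $2,721.19.
Total interest on Option 2 = 360 × $2,721.19 − $584,000 = $395,628.40.
Option 2 is lower by $175,340.40.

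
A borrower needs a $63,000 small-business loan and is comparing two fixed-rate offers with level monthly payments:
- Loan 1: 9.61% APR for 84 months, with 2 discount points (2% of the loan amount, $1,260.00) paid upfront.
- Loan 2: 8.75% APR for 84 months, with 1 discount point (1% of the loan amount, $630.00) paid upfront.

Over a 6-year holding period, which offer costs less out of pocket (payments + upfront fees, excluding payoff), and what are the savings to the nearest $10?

Loan 2 by $2,620

Loan 1: monthly rate = 9.61%/12 = 0.0080083; payment = 63,000 × 0.0080083 / (1 − (1+0.0080083)^−84) = $1,033.22.
Loan 2: at 8.75% the monthly rate is 0.0072917, so the payment is 63,000 × 0.0072917 / (1 − 1.0072917^−84) = $1,005.64.
Over 72 months: Loan 1 costs 72 × $1,033.22 + $1,260.00 = $75,651.84; Loan 2 costs 72 × $1,005.64 + $630.00 = $73,036.08.
Loan 2 is cheaper by $75,651.84 − $73,036.08 = $2,615.76.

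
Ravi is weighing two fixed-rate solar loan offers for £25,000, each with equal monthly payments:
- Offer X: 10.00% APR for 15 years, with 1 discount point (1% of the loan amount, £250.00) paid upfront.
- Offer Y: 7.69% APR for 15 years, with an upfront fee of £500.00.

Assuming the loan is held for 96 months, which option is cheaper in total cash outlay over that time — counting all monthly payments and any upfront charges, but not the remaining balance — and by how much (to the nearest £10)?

Offer Y by £3,030

Offer X: monthly rate = 10%/12 = 0.0083333; payment = 25,000 × 0.0083333 / (1 − (1+0.0083333)^−180) = £268.65.
Offer Y: at 7.69% the monthly rate is 0.0064083, so the payment is 25,000 × 0.0064083 / (1 − 1.0064083^−180) = £234.46.
Over 96 months: Offer X costs 96 × £268.65 + £250.00 = £26,040.40; Offer Y costs 96 × £234.46 + £500.00 = £23,008.16.
Offer Y is cheaper by £26,040.40 − £23,008.16 = £3,032.24.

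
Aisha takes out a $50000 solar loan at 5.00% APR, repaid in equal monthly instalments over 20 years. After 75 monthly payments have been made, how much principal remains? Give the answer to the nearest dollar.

$39,316

With monthly rate i = 5%/12 = 0.0041667, the balance after k of n payments is P · [(1+i)^n − (1+i)^k] / [(1+i)^n − 1].
(1+0.0041667)^240 = 2.71264029 and (1+0.0041667)^75 = 1.36595082, so the balance is 50,000 × (2.71264029 − 1.36595082) / (2.71264029 − 1) = $39,316.18.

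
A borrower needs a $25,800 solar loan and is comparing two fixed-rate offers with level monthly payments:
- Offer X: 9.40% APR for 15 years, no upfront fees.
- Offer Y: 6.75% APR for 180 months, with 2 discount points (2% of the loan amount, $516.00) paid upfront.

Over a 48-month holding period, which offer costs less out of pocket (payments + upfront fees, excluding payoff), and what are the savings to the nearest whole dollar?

Offer Y by $1,382

Offer X: monthly rate = 9.4%/12 = 0.0078333; payment = 25,800 × 0.0078333 / (1 − (1+0.0078333)^−180) = $267.86.
Offer Y: monthly rate = 6.75%/12 = 0.0056250; payment = 25,800 × 0.0056250 / (1 − (1+0.0056250)^−180) = $228.31.
Over 48 months: Offer X costs 48 × $267.86 = $12,857.28; Offer Y costs 48 × $228.31 + $516.00 = $11,474.88.
Offer Y is cheaper by $12,857.28 − $11,474.88 = $1,382.40.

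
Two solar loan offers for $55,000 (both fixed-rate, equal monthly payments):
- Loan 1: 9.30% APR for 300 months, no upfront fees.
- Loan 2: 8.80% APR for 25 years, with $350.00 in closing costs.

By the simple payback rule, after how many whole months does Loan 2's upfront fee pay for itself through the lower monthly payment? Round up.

19 months

Loan 1: at 9.30% the monthly rate is 0.0077500, so the payment is 55,000 × 0.0077500 / (1 − 1.0077500^−300) = $472.91.
Loan 2: at 8.80% the monthly rate is 0.0073333, so the payment is 55,000 × 0.0073333 / (1 − 1.0073333^−300) = $454.05.
Monthly savings = $472.91 − $454.05 = $18.86.
Break-even = $350.00 / $18.86 = 18.56 → 19 months.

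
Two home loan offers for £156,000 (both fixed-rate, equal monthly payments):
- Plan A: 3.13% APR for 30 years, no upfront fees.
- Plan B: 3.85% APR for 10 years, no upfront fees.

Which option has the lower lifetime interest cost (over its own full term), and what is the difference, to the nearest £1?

Plan B by £52,529

Plan A: at 3.13% the monthly rate is 0.0026083, so the payment is 156,000 × 0.0026083 / (1 − 1.0026083^−360) = £668.69.
Total interest on Plan A = 360 × £668.69 − £156,000 = £84,728.40.
Plan B: monthly rate = 3.85%/12 = 0.0032083; payment = 156,000 × 0.0032083 / (1 − (1+0.0032083)^−120) = £1,568.33.
Total interest on Plan B = 120 × £1,568.33 − £156,000 = £32,199.60.
Plan B is lower by £52,528.80.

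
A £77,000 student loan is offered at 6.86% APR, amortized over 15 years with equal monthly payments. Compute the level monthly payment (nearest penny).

At 6.86% the monthly rate is 0.0057167, so the payment is 77,000 × 0.0057167 / (1 − 1.0057167^−180) = £686.08.

£686.08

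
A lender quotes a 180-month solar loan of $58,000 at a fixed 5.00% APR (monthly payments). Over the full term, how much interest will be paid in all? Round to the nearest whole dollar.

$24,559

At 5.00% the monthly rate is 0.0041667, so the payment is 58,000 × 0.0041667 / (1 − 1.0041667^−180) = $458.66.
Total paid = 180 × $458.66 = $82,558.80; interest = $82,558.80 − $58,000 = $24,558.80.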